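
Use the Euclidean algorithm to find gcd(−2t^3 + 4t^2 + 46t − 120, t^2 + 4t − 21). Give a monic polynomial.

By polynomial division,
  −2t^3 + 4t^2 + 46t − 120 = (−2t + 12)(t^2 + 4t − 21) + (−44t + 132)
  t^2 + 4t − 21 = (−(1/44)t − 7/44)(−44t + 132) + (0)
Last nonzero remainder: −44t + 132. Dividing through by −44 gives the monic gcd t − 3.

t − 3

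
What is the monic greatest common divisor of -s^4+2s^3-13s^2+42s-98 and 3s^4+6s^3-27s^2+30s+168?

s^2-4s+7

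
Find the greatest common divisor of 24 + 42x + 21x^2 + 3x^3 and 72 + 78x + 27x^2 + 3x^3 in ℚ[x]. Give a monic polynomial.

8 + 6x + x^2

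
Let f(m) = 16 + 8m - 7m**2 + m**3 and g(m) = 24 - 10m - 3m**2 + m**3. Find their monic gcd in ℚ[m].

Repeated division with remainder:
  m**3 - 7m**2 + 8m + 16 = (m**3 - 3m**2 - 10m + 24) + (-4m**2 + 18m - 8)
  m**3 - 3m**2 - 10m + 24 = (-(1/4)m - 3/8)(-4m**2 + 18m - 8) + (-(21/4)m + 21)
  -4m**2 + 18m - 8 = ((16/21)m - 8/21)(-(21/4)m + 21) + (0)
Last nonzero remainder: -(21/4)m + 21. Dividing through by -21/4 gives the monic gcd m - 4.

-4 + m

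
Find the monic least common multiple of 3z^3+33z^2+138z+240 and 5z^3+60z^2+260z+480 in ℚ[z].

z^4+17z^3+112z^2+356z+480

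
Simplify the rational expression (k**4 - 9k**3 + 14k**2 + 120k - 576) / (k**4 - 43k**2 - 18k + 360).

(k**2 - 7k + 24)/(k**2 + 2k - 15)

Apply the Euclidean algorithm:
  k**4 - 9k**3 + 14k**2 + 120k - 576 = (k**4 - 43k**2 - 18k + 360) + (-9k**3 + 57k**2 + 138k - 936)
  k**4 - 43k**2 - 18k + 360 = (-(1/9)k - 19/27)(-9k**3 + 57k**2 + 138k - 936) + ((112/9)k**2 - (224/9)k - 896/3)
  -9k**3 + 57k**2 + 138k - 936 = (-(81/112)k + 351/112)((112/9)k**2 - (224/9)k - 896/3) + (0)
Last nonzero remainder: (112/9)k**2 - (224/9)k - 896/3. Dividing through by 112/9 gives the monic gcd k**2 - 2k - 24.
Cancel k**2 - 2k - 24 from numerator and denominator to get the reduced form.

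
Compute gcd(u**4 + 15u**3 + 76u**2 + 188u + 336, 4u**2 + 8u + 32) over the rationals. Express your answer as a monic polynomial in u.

By polynomial division,
  u**4 + 15u**3 + 76u**2 + 188u + 336 = ((1/4)u**2 + (13/4)u + 21/2)(4u**2 + 8u + 32) + (0)
Last nonzero remainder: 4u**2 + 8u + 32. Dividing through by 4 gives the monic gcd u**2 + 2u + 8.

u**2 + 2u + 8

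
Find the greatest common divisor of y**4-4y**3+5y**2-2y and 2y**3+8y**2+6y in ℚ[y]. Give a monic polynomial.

Apply the Euclidean algorithm:
  y**4-4y**3+5y**2-2y = ((1/2)y-4)(2y**3+8y**2+6y) + (34y**2+22y)
  2y**3+8y**2+6y = ((1/17)y+57/289)(34y**2+22y) + ((480/289)y)
  34y**2+22y = ((4913/240)y+3179/240)((480/289)y) + (0)
Last nonzero remainder: (480/289)y. Dividing through by 480/289 gives the monic gcd y.

y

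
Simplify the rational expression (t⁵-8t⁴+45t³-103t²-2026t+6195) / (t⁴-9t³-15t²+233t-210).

(t³-6t²+68t-177)/(t²-7t+6)

Repeated division with remainder:
  t⁵-8t⁴+45t³-103t²-2026t+6195 = (t+1)(t⁴-9t³-15t²+233t-210) + (69t³-321t²-2049t+6405)
  t⁴-9t³-15t²+233t-210 = ((1/69)t-100/1587)(69t³-321t²-2049t+6405) + (-(2926/529)t²+(5852/529)t+102410/529)
  69t³-321t²-2049t+6405 = (-(36501/2926)t+96807/2926)(-(2926/529)t²+(5852/529)t+102410/529) + (0)
Last nonzero remainder: -(2926/529)t²+(5852/529)t+102410/529. Dividing through by -2926/529 gives the monic gcd t²-2t-35.
Cancel t²-2t-35 from numerator and denominator to get the reduced form.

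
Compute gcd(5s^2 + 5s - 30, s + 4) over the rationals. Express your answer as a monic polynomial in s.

Repeated division with remainder:
  5s^2 + 5s - 30 = (5s - 15)(s + 4) + (30)
  s + 4 = ((1/30)s + 2/15)(30) + (0)
The last nonzero remainder is the constant 30, so the polynomials are coprime and gcd = 1.

1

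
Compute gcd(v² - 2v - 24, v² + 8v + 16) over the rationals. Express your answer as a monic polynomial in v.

By polynomial division,
  v² - 2v - 24 = (v² + 8v + 16) + (-10v - 40)
  v² + 8v + 16 = (-(1/10)v - 2/5)(-10v - 40) + (0)
Last nonzero remainder: -10v - 40. Dividing through by -10 gives the monic gcd v + 4.

v + 4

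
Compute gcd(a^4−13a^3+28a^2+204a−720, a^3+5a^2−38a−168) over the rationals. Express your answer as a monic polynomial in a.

Euclidean algorithm in ℚ[a]:
  a^4−13a^3+28a^2+204a−720 = (a−18)(a^3+5a^2−38a−168) + (156a^2−312a−3744)
  a^3+5a^2−38a−168 = ((1/156)a+7/156)(156a^2−312a−3744) + (0)
Last nonzero remainder: 156a^2−312a−3744. Dividing through by 156 gives the monic gcd a^2−2a−24.

a^2−2a−24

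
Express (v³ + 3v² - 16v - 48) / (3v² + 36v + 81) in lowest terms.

Euclidean algorithm in ℚ[v]:
  v³ + 3v² - 16v - 48 = ((1/3)v - 3)(3v² + 36v + 81) + (65v + 195)
  3v² + 36v + 81 = ((3/65)v + 27/65)(65v + 195) + (0)
Last nonzero remainder: 65v + 195. Dividing through by 65 gives the monic gcd v + 3.
Cancel v + 3 from numerator and denominator to get the reduced form.

(v² - 16)/(3v + 27)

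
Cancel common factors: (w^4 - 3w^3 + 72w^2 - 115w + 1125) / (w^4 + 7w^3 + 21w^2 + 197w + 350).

(w^2 - w + 45)/(w^2 + 9w + 14)

Euclidean algorithm in ℚ[w]:
  w^4 - 3w^3 + 72w^2 - 115w + 1125 = (w^4 + 7w^3 + 21w^2 + 197w + 350) + (-10w^3 + 51w^2 - 312w + 775)
  w^4 + 7w^3 + 21w^2 + 197w + 350 = (-(1/10)w - 121/100)(-10w^3 + 51w^2 - 312w + 775) + ((5151/100)w^2 - (5151/50)w + 5151/4)
  -10w^3 + 51w^2 - 312w + 775 = (-(1000/5151)w + 3100/5151)((5151/100)w^2 - (5151/50)w + 5151/4) + (0)
Last nonzero remainder: (5151/100)w^2 - (5151/50)w + 5151/4. Dividing through by 5151/100 gives the monic gcd w^2 - 2w + 25.
Cancel w^2 - 2w + 25 from numerator and denominator to get the reduced form.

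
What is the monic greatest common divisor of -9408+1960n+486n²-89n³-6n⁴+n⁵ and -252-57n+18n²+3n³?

-28+3n+n²

Apply the Euclidean algorithm:
  n⁵-6n⁴-89n³+486n²+1960n-9408 = ((1/3)n²-4n+2/3)(3n³+18n²-57n-252) + (330n²+990n-9240)
  3n³+18n²-57n-252 = ((1/110)n+3/110)(330n²+990n-9240) + (0)
Last nonzero remainder: 330n²+990n-9240. Dividing through by 330 gives the monic gcd n²+3n-28.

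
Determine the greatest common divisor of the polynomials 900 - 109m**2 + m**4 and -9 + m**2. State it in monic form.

-9 + m**2

Euclidean algorithm in ℚ[m]:
  m**4 - 109m**2 + 900 = (m**2 - 100)(m**2 - 9) + (0)
The last nonzero remainder m**2 - 9 is already monic.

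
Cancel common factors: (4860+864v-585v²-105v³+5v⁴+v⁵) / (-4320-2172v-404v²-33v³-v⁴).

Apply the Euclidean algorithm:
  v⁵+5v⁴-105v³-585v²+864v+4860 = (-v+28)(-v⁴-33v³-404v²-2172v-4320) + (415v³+8555v²+57360v+125820)
  -v⁴-33v³-404v²-2172v-4320 = (-(1/415)v-1028/34445)(415v³+8555v²+57360v+125820) + (-(72072/6889)v²-(1081080/6889)v-3891888/6889)
  415v³+8555v²+57360v+125820 = (-(2858935/72072)v-8025685/36036)(-(72072/6889)v²-(1081080/6889)v-3891888/6889) + (0)
Last nonzero remainder: -(72072/6889)v²-(1081080/6889)v-3891888/6889. Dividing through by -72072/6889 gives the monic gcd v²+15v+54.
Cancel v²+15v+54 from numerator and denominator to get the reduced form.

(-90+9v+10v²-v³)/(80+18v+v²)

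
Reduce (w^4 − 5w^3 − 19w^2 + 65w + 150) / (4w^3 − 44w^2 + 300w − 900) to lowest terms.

(w^3 − 19w − 30)/(4w^2 − 24w + 180)

Repeated division with remainder:
  w^4 − 5w^3 − 19w^2 + 65w + 150 = ((1/4)w + 3/2)(4w^3 − 44w^2 + 300w − 900) + (−28w^2 − 160w + 1500)
  4w^3 − 44w^2 + 300w − 900 = (−(1/7)w + 117/49)(−28w^2 − 160w + 1500) + ((43920/49)w − 219600/49)
  −28w^2 − 160w + 1500 = (−(343/10980)w − 245/732)((43920/49)w − 219600/49) + (0)
Last nonzero remainder: (43920/49)w − 219600/49. Dividing through by 43920/49 gives the monic gcd w − 5.
Cancel w − 5 from numerator and denominator to get the reduced form.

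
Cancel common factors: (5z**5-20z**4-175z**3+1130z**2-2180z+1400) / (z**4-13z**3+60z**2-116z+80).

By polynomial division,
  5z**5-20z**4-175z**3+1130z**2-2180z+1400 = (5z+45)(z**4-13z**3+60z**2-116z+80) + (110z**3-990z**2+2640z-2200)
  z**4-13z**3+60z**2-116z+80 = ((1/110)z-2/55)(110z**3-990z**2+2640z-2200) + (0)
Last nonzero remainder: 110z**3-990z**2+2640z-2200. Dividing through by 110 gives the monic gcd z**3-9z**2+24z-20.
Cancel z**3-9z**2+24z-20 from numerator and denominator to get the reduced form.

(5z**2+25z-70)/(z-4)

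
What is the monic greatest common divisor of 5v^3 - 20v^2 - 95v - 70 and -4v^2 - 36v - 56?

v + 2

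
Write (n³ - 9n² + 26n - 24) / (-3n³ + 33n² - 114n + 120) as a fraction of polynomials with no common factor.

Euclidean algorithm in ℚ[n]:
  n³ - 9n² + 26n - 24 = (-1/3)(-3n³ + 33n² - 114n + 120) + (2n² - 12n + 16)
  -3n³ + 33n² - 114n + 120 = (-(3/2)n + 15/2)(2n² - 12n + 16) + (0)
Last nonzero remainder: 2n² - 12n + 16. Dividing through by 2 gives the monic gcd n² - 6n + 8.
Cancel n² - 6n + 8 from numerator and denominator to get the reduced form.

(-n + 3)/(3n - 15)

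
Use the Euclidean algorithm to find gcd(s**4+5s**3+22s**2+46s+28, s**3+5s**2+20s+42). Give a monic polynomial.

s**2+2s+14

Repeated division with remainder:
  s**4+5s**3+22s**2+46s+28 = (s)(s**3+5s**2+20s+42) + (2s**2+4s+28)
  s**3+5s**2+20s+42 = ((1/2)s+3/2)(2s**2+4s+28) + (0)
Last nonzero remainder: 2s**2+4s+28. Dividing through by 2 gives the monic gcd s**2+2s+14.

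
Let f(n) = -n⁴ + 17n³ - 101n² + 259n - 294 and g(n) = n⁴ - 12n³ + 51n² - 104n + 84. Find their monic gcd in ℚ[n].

Apply the Euclidean algorithm:
  -n⁴ + 17n³ - 101n² + 259n - 294 = (-1)(n⁴ - 12n³ + 51n² - 104n + 84) + (5n³ - 50n² + 155n - 210)
  n⁴ - 12n³ + 51n² - 104n + 84 = ((1/5)n - 2/5)(5n³ - 50n² + 155n - 210) + (0)
Last nonzero remainder: 5n³ - 50n² + 155n - 210. Dividing through by 5 gives the monic gcd n³ - 10n² + 31n - 42.

n³ - 10n² + 31n - 42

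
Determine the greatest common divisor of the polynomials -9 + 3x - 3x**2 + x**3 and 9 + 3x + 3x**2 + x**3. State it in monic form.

Repeated division with remainder:
  x**3 - 3x**2 + 3x - 9 = (x**3 + 3x**2 + 3x + 9) + (-6x**2 - 18)
  x**3 + 3x**2 + 3x + 9 = (-(1/6)x - 1/2)(-6x**2 - 18) + (0)
Last nonzero remainder: -6x**2 - 18. Dividing through by -6 gives the monic gcd x**2 + 3.

3 + x**2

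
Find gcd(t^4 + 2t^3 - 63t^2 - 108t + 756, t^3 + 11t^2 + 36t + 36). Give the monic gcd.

Repeated division with remainder:
  t^4 + 2t^3 - 63t^2 - 108t + 756 = (t - 9)(t^3 + 11t^2 + 36t + 36) + (180t + 1080)
  t^3 + 11t^2 + 36t + 36 = ((1/180)t^2 + (1/36)t + 1/30)(180t + 1080) + (0)
Last nonzero remainder: 180t + 1080. Dividing through by 180 gives the monic gcd t + 6.

t + 6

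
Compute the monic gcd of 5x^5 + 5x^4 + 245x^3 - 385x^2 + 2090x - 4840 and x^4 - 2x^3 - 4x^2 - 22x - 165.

x^2 + 11

Euclidean algorithm in ℚ[x]:
  5x^5 + 5x^4 + 245x^3 - 385x^2 + 2090x - 4840 = (5x + 15)(x^4 - 2x^3 - 4x^2 - 22x - 165) + (295x^3 - 215x^2 + 3245x - 2365)
  x^4 - 2x^3 - 4x^2 - 22x - 165 = ((1/295)x - 15/3481)(295x^3 - 215x^2 + 3245x - 2365) + (-(55440/3481)x^2 - 609840/3481)
  295x^3 - 215x^2 + 3245x - 2365 = (-(205379/11088)x + 149683/11088)(-(55440/3481)x^2 - 609840/3481) + (0)
Last nonzero remainder: -(55440/3481)x^2 - 609840/3481. Dividing through by -55440/3481 gives the monic gcd x^2 + 11.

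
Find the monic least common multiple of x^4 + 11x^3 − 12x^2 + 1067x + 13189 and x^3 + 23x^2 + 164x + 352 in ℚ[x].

x^6 + 23x^5 + 152x^4 + 1275x^3 + 25609x^2 + 192412x + 422048

Repeated division with remainder:
  x^4 + 11x^3 − 12x^2 + 1067x + 13189 = (x − 12)(x^3 + 23x^2 + 164x + 352) + (100x^2 + 2683x + 17413)
  x^3 + 23x^2 + 164x + 352 = ((1/100)x − 383/10000)(100x^2 + 2683x + 17413) + ((926289/10000)x + 10189179/10000)
  100x^2 + 2683x + 17413 = ((1000000/926289)x + 15830000/926289)((926289/10000)x + 10189179/10000) + (0)
Last nonzero remainder: (926289/10000)x + 10189179/10000. Dividing through by 926289/10000 gives the monic gcd x + 11.
Then lcm(f, g) = f·g / gcd(f, g); expanding and making the result monic gives the answer.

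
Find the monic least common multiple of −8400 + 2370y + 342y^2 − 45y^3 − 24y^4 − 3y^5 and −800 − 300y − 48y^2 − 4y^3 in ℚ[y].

Apply the Euclidean algorithm:
  −3y^5 − 24y^4 − 45y^3 + 342y^2 + 2370y − 8400 = ((3/4)y^2 − 3y − 9)(−4y^3 − 48y^2 − 300y − 800) + (−390y^2 − 2730y − 15600)
  −4y^3 − 48y^2 − 300y − 800 = ((2/195)y + 2/39)(−390y^2 − 2730y − 15600) + (0)
Last nonzero remainder: −390y^2 − 2730y − 15600. Dividing through by −390 gives the monic gcd y^2 + 7y + 40.
Then lcm(f, g) = f·g / gcd(f, g); expanding and making the result monic gives the answer.

14000 − 1150y − 1360y^2 − 39y^3 + 55y^4 + 13y^5 + y^6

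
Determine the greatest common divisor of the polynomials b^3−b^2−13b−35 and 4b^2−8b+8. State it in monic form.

1

Apply the Euclidean algorithm:
  b^3−b^2−13b−35 = ((1/4)b+1/4)(4b^2−8b+8) + (−13b−37)
  4b^2−8b+8 = (−(4/13)b+252/169)(−13b−37) + (10676/169)
  −13b−37 = (−(2197/10676)b−6253/10676)(10676/169) + (0)
The last nonzero remainder is the constant 10676/169, so the polynomials are coprime and gcd = 1.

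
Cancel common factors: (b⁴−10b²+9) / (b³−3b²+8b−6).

Apply the Euclidean algorithm:
  b⁴−10b²+9 = (b+3)(b³−3b²+8b−6) + (−9b²−18b+27)
  b³−3b²+8b−6 = (−(1/9)b+5/9)(−9b²−18b+27) + (21b−21)
  −9b²−18b+27 = (−(3/7)b−9/7)(21b−21) + (0)
Last nonzero remainder: 21b−21. Dividing through by 21 gives the monic gcd b−1.
Cancel b−1 from numerator and denominator to get the reduced form.

(b³+b²−9b−9)/(b²−2b+6)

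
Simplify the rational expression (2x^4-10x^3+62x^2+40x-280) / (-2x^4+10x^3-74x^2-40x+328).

(-x^2+5x-35)/(x^2-5x+41)

Apply the Euclidean algorithm:
  2x^4-10x^3+62x^2+40x-280 = (-1)(-2x^4+10x^3-74x^2-40x+328) + (-12x^2+48)
  -2x^4+10x^3-74x^2-40x+328 = ((1/6)x^2-(5/6)x+41/6)(-12x^2+48) + (0)
Last nonzero remainder: -12x^2+48. Dividing through by -12 gives the monic gcd x^2-4.
Cancel x^2-4 from numerator and denominator to get the reduced form.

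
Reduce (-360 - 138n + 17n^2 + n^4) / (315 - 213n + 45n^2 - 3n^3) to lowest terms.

(-72 - 42n - 5n^2 - n^3)/(63 - 30n + 3n^2)

Repeated division with remainder:
  n^4 + 17n^2 - 138n - 360 = (-(1/3)n - 5)(-3n^3 + 45n^2 - 213n + 315) + (171n^2 - 1098n + 1215)
  -3n^3 + 45n^2 - 213n + 315 = (-(1/57)n + 163/1083)(171n^2 - 1098n + 1215) + (-(9540/361)n + 47700/361)
  171n^2 - 1098n + 1215 = (-(6859/1060)n + 9747/1060)(-(9540/361)n + 47700/361) + (0)
Last nonzero remainder: -(9540/361)n + 47700/361. Dividing through by -9540/361 gives the monic gcd n - 5.
Cancel n - 5 from numerator and denominator to get the reduced form.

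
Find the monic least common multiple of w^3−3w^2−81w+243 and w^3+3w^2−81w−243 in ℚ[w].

w^4−90w^2+729

By polynomial division,
  w^3−3w^2−81w+243 = (w^3+3w^2−81w−243) + (−6w^2+486)
  w^3+3w^2−81w−243 = (−(1/6)w−1/2)(−6w^2+486) + (0)
Last nonzero remainder: −6w^2+486. Dividing through by −6 gives the monic gcd w^2−81.
Then lcm(f, g) = f·g / gcd(f, g); expanding and making the result monic gives the answer.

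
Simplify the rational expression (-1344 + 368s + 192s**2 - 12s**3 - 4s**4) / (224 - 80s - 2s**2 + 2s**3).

(-96 + 40s + 8s**2 - 2s**3)/(16 - 8s + s**2)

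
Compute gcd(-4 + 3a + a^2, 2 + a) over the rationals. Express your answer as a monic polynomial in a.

1

Euclidean algorithm in ℚ[a]:
  a^2 + 3a - 4 = (a + 1)(a + 2) + (-6)
  a + 2 = (-(1/6)a - 1/3)(-6) + (0)
The last nonzero remainder is the constant -6, so the polynomials are coprime and gcd = 1.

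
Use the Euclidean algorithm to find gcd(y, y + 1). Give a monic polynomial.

Euclidean algorithm in ℚ[y]:
  y = (y + 1) + (-1)
  y + 1 = (-y - 1)(-1) + (0)
The last nonzero remainder is the constant -1, so the polynomials are coprime and gcd = 1.

1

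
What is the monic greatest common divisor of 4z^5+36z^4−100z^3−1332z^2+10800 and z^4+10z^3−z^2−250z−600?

z^3+6z^2−25z−150

Repeated division with remainder:
  4z^5+36z^4−100z^3−1332z^2+10800 = (4z−4)(z^4+10z^3−z^2−250z−600) + (−56z^3−336z^2+1400z+8400)
  z^4+10z^3−z^2−250z−600 = (−(1/56)z−1/14)(−56z^3−336z^2+1400z+8400) + (0)
Last nonzero remainder: −56z^3−336z^2+1400z+8400. Dividing through by −56 gives the monic gcd z^3+6z^2−25z−150.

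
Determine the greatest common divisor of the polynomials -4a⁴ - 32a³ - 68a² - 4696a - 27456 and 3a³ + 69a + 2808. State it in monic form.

a² - 9a + 104

By polynomial division,
  -4a⁴ - 32a³ - 68a² - 4696a - 27456 = (-(4/3)a - 32/3)(3a³ + 69a + 2808) + (24a² - 216a + 2496)
  3a³ + 69a + 2808 = ((1/8)a + 9/8)(24a² - 216a + 2496) + (0)
Last nonzero remainder: 24a² - 216a + 2496. Dividing through by 24 gives the monic gcd a² - 9a + 104.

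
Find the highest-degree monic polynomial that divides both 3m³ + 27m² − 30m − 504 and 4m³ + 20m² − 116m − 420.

m + 7

Euclidean algorithm in ℚ[m]:
  3m³ + 27m² − 30m − 504 = (3/4)(4m³ + 20m² − 116m − 420) + (12m² + 57m − 189)
  4m³ + 20m² − 116m − 420 = ((1/3)m + 1/12)(12m² + 57m − 189) + (−(231/4)m − 1617/4)
  12m² + 57m − 189 = (−(16/77)m + 36/77)(−(231/4)m − 1617/4) + (0)
Last nonzero remainder: −(231/4)m − 1617/4. Dividing through by −231/4 gives the monic gcd m + 7.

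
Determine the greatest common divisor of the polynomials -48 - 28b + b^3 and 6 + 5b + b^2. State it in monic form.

2 + b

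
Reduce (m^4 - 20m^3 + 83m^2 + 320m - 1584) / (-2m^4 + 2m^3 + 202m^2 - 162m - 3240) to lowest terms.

Repeated division with remainder:
  m^4 - 20m^3 + 83m^2 + 320m - 1584 = (-1/2)(-2m^4 + 2m^3 + 202m^2 - 162m - 3240) + (-19m^3 + 184m^2 + 239m - 3204)
  -2m^4 + 2m^3 + 202m^2 - 162m - 3240 = ((2/19)m + 330/361)(-19m^3 + 184m^2 + 239m - 3204) + ((3120/361)m^2 - (15600/361)m - 112320/361)
  -19m^3 + 184m^2 + 239m - 3204 = (-(6859/3120)m + 32129/3120)((3120/361)m^2 - (15600/361)m - 112320/361) + (0)
Last nonzero remainder: (3120/361)m^2 - (15600/361)m - 112320/361. Dividing through by 3120/361 gives the monic gcd m^2 - 5m - 36.
Cancel m^2 - 5m - 36 from numerator and denominator to get the reduced form.

(-m^2 + 15m - 44)/(2m^2 + 8m - 90)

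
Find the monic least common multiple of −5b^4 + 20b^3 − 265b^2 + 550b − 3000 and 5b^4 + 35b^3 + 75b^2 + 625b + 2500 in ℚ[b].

b^6 + 6b^5 + 38b^4 + 320b^3 + 825b^2 + 3250b + 15000

Euclidean algorithm in ℚ[b]:
  −5b^4 + 20b^3 − 265b^2 + 550b − 3000 = (−1)(5b^4 + 35b^3 + 75b^2 + 625b + 2500) + (55b^3 − 190b^2 + 1175b − 500)
  5b^4 + 35b^3 + 75b^2 + 625b + 2500 = ((1/11)b + 115/121)(55b^3 − 190b^2 + 1175b − 500) + ((18000/121)b^2 − (54000/121)b + 360000/121)
  55b^3 − 190b^2 + 1175b − 500 = ((1331/3600)b − 121/720)((18000/121)b^2 − (54000/121)b + 360000/121) + (0)
Last nonzero remainder: (18000/121)b^2 − (54000/121)b + 360000/121. Dividing through by 18000/121 gives the monic gcd b^2 − 3b + 20.
Then lcm(f, g) = f·g / gcd(f, g); expanding and making the result monic gives the answer.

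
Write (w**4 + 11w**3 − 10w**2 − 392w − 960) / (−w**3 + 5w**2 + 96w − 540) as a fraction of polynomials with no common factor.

(−w**3 − 17w**2 − 92w − 160)/(w**2 + w − 90)

Repeated division with remainder:
  w**4 + 11w**3 − 10w**2 − 392w − 960 = (−w − 16)(−w**3 + 5w**2 + 96w − 540) + (166w**2 + 604w − 9600)
  −w**3 + 5w**2 + 96w − 540 = (−(1/166)w + 717/13778)(166w**2 + 604w − 9600) + ((46410/6889)w − 278460/6889)
  166w**2 + 604w − 9600 = ((571787/23205)w + 1102240/4641)((46410/6889)w − 278460/6889) + (0)
Last nonzero remainder: (46410/6889)w − 278460/6889. Dividing through by 46410/6889 gives the monic gcd w − 6.
Cancel w − 6 from numerator and denominator to get the reduced form.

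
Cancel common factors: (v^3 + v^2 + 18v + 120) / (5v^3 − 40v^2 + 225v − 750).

(v + 4)/(5v − 25)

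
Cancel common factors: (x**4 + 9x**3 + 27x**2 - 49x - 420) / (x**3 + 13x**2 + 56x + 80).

Repeated division with remainder:
  x**4 + 9x**3 + 27x**2 - 49x - 420 = (x - 4)(x**3 + 13x**2 + 56x + 80) + (23x**2 + 95x - 100)
  x**3 + 13x**2 + 56x + 80 = ((1/23)x + 204/529)(23x**2 + 95x - 100) + ((12544/529)x + 62720/529)
  23x**2 + 95x - 100 = ((12167/12544)x - 2645/3136)((12544/529)x + 62720/529) + (0)
Last nonzero remainder: (12544/529)x + 62720/529. Dividing through by 12544/529 gives the monic gcd x + 5.
Cancel x + 5 from numerator and denominator to get the reduced form.

(x**3 + 4x**2 + 7x - 84)/(x**2 + 8x + 16)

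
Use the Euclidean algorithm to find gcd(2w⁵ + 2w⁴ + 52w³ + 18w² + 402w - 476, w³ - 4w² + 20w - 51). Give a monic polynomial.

Apply the Euclidean algorithm:
  2w⁵ + 2w⁴ + 52w³ + 18w² + 402w - 476 = (2w² + 10w + 52)(w³ - 4w² + 20w - 51) + (128w² - 128w + 2176)
  w³ - 4w² + 20w - 51 = ((1/128)w - 3/128)(128w² - 128w + 2176) + (0)
Last nonzero remainder: 128w² - 128w + 2176. Dividing through by 128 gives the monic gcd w² - w + 17.

w² - w + 17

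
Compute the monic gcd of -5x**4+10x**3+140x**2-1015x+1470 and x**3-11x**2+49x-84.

By polynomial division,
  -5x**4+10x**3+140x**2-1015x+1470 = (-5x-45)(x**3-11x**2+49x-84) + (-110x**2+770x-2310)
  x**3-11x**2+49x-84 = (-(1/110)x+2/55)(-110x**2+770x-2310) + (0)
Last nonzero remainder: -110x**2+770x-2310. Dividing through by -110 gives the monic gcd x**2-7x+21.

x**2-7x+21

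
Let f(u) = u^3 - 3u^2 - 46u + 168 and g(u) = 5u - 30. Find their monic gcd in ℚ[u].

u - 6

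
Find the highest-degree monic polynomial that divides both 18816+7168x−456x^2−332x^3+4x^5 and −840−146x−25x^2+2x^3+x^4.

Repeated division with remainder:
  4x^5−332x^3−456x^2+7168x+18816 = (4x−8)(x^4+2x^3−25x^2−146x−840) + (−216x^3−72x^2+9360x+12096)
  x^4+2x^3−25x^2−146x−840 = (−(1/216)x−5/648)(−216x^3−72x^2+9360x+12096) + ((160/9)x^2−(160/9)x−2240/3)
  −216x^3−72x^2+9360x+12096 = (−(243/20)x−81/5)((160/9)x^2−(160/9)x−2240/3) + (0)
Last nonzero remainder: (160/9)x^2−(160/9)x−2240/3. Dividing through by 160/9 gives the monic gcd x^2−x−42.

−42−x+x^2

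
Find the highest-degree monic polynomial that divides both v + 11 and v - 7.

By polynomial division,
  v + 11 = (v - 7) + (18)
  v - 7 = ((1/18)v - 7/18)(18) + (0)
The last nonzero remainder is the constant 18, so the polynomials are coprime and gcd = 1.

1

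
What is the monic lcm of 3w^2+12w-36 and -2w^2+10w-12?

w^3+w^2-24w+36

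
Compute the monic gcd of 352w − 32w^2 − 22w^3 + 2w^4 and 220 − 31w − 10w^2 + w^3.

Repeated division with remainder:
  2w^4 − 22w^3 − 32w^2 + 352w = (2w − 2)(w^3 − 10w^2 − 31w + 220) + (10w^2 − 150w + 440)
  w^3 − 10w^2 − 31w + 220 = ((1/10)w + 1/2)(10w^2 − 150w + 440) + (0)
Last nonzero remainder: 10w^2 − 150w + 440. Dividing through by 10 gives the monic gcd w^2 − 15w + 44.

44 − 15w + w^2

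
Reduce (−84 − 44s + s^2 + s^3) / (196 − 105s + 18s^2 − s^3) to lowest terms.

(−12 − 8s − s^2)/(28 − 11s + s^2)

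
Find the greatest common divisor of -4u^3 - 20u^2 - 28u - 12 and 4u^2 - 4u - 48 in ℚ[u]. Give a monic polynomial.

Euclidean algorithm in ℚ[u]:
  -4u^3 - 20u^2 - 28u - 12 = (-u - 6)(4u^2 - 4u - 48) + (-100u - 300)
  4u^2 - 4u - 48 = (-(1/25)u + 4/25)(-100u - 300) + (0)
Last nonzero remainder: -100u - 300. Dividing through by -100 gives the monic gcd u + 3.

u + 3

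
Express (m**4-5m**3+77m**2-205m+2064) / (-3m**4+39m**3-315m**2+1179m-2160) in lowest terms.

By polynomial division,
  m**4-5m**3+77m**2-205m+2064 = (-1/3)(-3m**4+39m**3-315m**2+1179m-2160) + (8m**3-28m**2+188m+1344)
  -3m**4+39m**3-315m**2+1179m-2160 = (-(3/8)m+57/16)(8m**3-28m**2+188m+1344) + (-(579/4)m**2+(4053/4)m-6948)
  8m**3-28m**2+188m+1344 = (-(32/579)m-112/579)(-(579/4)m**2+(4053/4)m-6948) + (0)
Last nonzero remainder: -(579/4)m**2+(4053/4)m-6948. Dividing through by -579/4 gives the monic gcd m**2-7m+48.
Cancel m**2-7m+48 from numerator and denominator to get the reduced form.

(-m**2-2m-43)/(3m**2-18m+45)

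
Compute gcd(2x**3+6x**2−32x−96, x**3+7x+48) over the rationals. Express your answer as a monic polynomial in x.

x+3

Apply the Euclidean algorithm:
  2x**3+6x**2−32x−96 = (2)(x**3+7x+48) + (6x**2−46x−192)
  x**3+7x+48 = ((1/6)x+23/18)(6x**2−46x−192) + ((880/9)x+880/3)
  6x**2−46x−192 = ((27/440)x−36/55)((880/9)x+880/3) + (0)
Last nonzero remainder: (880/9)x+880/3. Dividing through by 880/9 gives the monic gcd x+3.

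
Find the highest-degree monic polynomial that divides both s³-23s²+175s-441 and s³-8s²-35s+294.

s²-14s+49

Repeated division with remainder:
  s³-23s²+175s-441 = (s³-8s²-35s+294) + (-15s²+210s-735)
  s³-8s²-35s+294 = (-(1/15)s-2/5)(-15s²+210s-735) + (0)
Last nonzero remainder: -15s²+210s-735. Dividing through by -15 gives the monic gcd s²-14s+49.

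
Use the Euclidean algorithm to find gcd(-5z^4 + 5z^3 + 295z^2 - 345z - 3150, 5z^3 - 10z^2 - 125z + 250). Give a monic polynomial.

z - 5

By polynomial division,
  -5z^4 + 5z^3 + 295z^2 - 345z - 3150 = (-z - 1)(5z^3 - 10z^2 - 125z + 250) + (160z^2 - 220z - 2900)
  5z^3 - 10z^2 - 125z + 250 = ((1/32)z - 5/256)(160z^2 - 220z - 2900) + (-(2475/64)z + 12375/64)
  160z^2 - 220z - 2900 = (-(2048/495)z - 7424/495)(-(2475/64)z + 12375/64) + (0)
Last nonzero remainder: -(2475/64)z + 12375/64. Dividing through by -2475/64 gives the monic gcd z - 5.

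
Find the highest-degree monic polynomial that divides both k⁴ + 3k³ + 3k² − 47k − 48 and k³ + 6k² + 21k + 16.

Apply the Euclidean algorithm:
  k⁴ + 3k³ + 3k² − 47k − 48 = (k − 3)(k³ + 6k² + 21k + 16) + (0)
The last nonzero remainder k³ + 6k² + 21k + 16 is already monic.

k³ + 6k² + 21k + 16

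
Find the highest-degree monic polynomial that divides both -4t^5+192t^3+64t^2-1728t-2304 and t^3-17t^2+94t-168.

Apply the Euclidean algorithm:
  -4t^5+192t^3+64t^2-1728t-2304 = (-4t^2-68t-588)(t^3-17t^2+94t-168) + (-4212t^2+42120t-101088)
  t^3-17t^2+94t-168 = (-(1/4212)t+7/4212)(-4212t^2+42120t-101088) + (0)
Last nonzero remainder: -4212t^2+42120t-101088. Dividing through by -4212 gives the monic gcd t^2-10t+24.

t^2-10t+24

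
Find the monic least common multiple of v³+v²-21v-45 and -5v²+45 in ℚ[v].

Repeated division with remainder:
  v³+v²-21v-45 = (-(1/5)v-1/5)(-5v²+45) + (-12v-36)
  -5v²+45 = ((5/12)v-5/4)(-12v-36) + (0)
Last nonzero remainder: -12v-36. Dividing through by -12 gives the monic gcd v+3.
Then lcm(f, g) = f·g / gcd(f, g); expanding and making the result monic gives the answer.

v⁴-2v³-24v²+18v+135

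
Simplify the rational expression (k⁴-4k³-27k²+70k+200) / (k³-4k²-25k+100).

By polynomial division,
  k⁴-4k³-27k²+70k+200 = (k)(k³-4k²-25k+100) + (-2k²-30k+200)
  k³-4k²-25k+100 = (-(1/2)k+19/2)(-2k²-30k+200) + (360k-1800)
  -2k²-30k+200 = (-(1/180)k-1/9)(360k-1800) + (0)
Last nonzero remainder: 360k-1800. Dividing through by 360 gives the monic gcd k-5.
Cancel k-5 from numerator and denominator to get the reduced form.

(k³+k²-22k-40)/(k²+k-20)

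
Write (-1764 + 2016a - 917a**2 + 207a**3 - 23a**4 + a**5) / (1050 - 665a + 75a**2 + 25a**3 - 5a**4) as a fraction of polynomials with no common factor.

(-42 + 13a - a**2)/(25 + 5a)

Apply the Euclidean algorithm:
  a**5 - 23a**4 + 207a**3 - 917a**2 + 2016a - 1764 = (-(1/5)a + 18/5)(-5a**4 + 25a**3 + 75a**2 - 665a + 1050) + (132a**3 - 1320a**2 + 4620a - 5544)
  -5a**4 + 25a**3 + 75a**2 - 665a + 1050 = (-(5/132)a - 25/132)(132a**3 - 1320a**2 + 4620a - 5544) + (0)
Last nonzero remainder: 132a**3 - 1320a**2 + 4620a - 5544. Dividing through by 132 gives the monic gcd a**3 - 10a**2 + 35a - 42.
Cancel a**3 - 10a**2 + 35a - 42 from numerator and denominator to get the reduced form.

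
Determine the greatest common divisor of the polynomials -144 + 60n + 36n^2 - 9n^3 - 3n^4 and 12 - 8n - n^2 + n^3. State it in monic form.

By polynomial division,
  -3n^4 - 9n^3 + 36n^2 + 60n - 144 = (-3n - 12)(n^3 - n^2 - 8n + 12) + (0)
The last nonzero remainder n^3 - n^2 - 8n + 12 is already monic.

12 - 8n - n^2 + n^3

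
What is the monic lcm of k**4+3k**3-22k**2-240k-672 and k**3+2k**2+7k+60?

Apply the Euclidean algorithm:
  k**4+3k**3-22k**2-240k-672 = (k+1)(k**3+2k**2+7k+60) + (-31k**2-307k-732)
  k**3+2k**2+7k+60 = (-(1/31)k+245/961)(-31k**2-307k-732) + ((59250/961)k+237000/961)
  -31k**2-307k-732 = (-(29791/59250)k-58621/19750)((59250/961)k+237000/961) + (0)
Last nonzero remainder: (59250/961)k+237000/961. Dividing through by 59250/961 gives the monic gcd k+4.
Then lcm(f, g) = f·g / gcd(f, g); expanding and making the result monic gives the answer.

k**6+k**5-13k**4-151k**3-522k**2-2256k-10080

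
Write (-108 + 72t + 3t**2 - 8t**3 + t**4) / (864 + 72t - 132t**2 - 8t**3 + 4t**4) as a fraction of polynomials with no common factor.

(-2 + t)/(16 + 4t)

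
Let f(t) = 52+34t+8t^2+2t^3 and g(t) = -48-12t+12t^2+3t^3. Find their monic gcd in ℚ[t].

2+t

By polynomial division,
  2t^3+8t^2+34t+52 = (2/3)(3t^3+12t^2-12t-48) + (42t+84)
  3t^3+12t^2-12t-48 = ((1/14)t^2+(1/7)t-4/7)(42t+84) + (0)
Last nonzero remainder: 42t+84. Dividing through by 42 gives the monic gcd t+2.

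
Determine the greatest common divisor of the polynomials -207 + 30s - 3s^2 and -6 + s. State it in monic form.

1

By polynomial division,
  -3s^2 + 30s - 207 = (-3s + 12)(s - 6) + (-135)
  s - 6 = (-(1/135)s + 2/45)(-135) + (0)
The last nonzero remainder is the constant -135, so the polynomials are coprime and gcd = 1.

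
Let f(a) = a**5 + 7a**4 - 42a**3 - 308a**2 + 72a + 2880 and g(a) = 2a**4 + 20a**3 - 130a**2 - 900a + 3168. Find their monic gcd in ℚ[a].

By polynomial division,
  a**5 + 7a**4 - 42a**3 - 308a**2 + 72a + 2880 = ((1/2)a - 3/2)(2a**4 + 20a**3 - 130a**2 - 900a + 3168) + (53a**3 - 53a**2 - 2862a + 7632)
  2a**4 + 20a**3 - 130a**2 - 900a + 3168 = ((2/53)a + 22/53)(53a**3 - 53a**2 - 2862a + 7632) + (0)
Last nonzero remainder: 53a**3 - 53a**2 - 2862a + 7632. Dividing through by 53 gives the monic gcd a**3 - a**2 - 54a + 144.

a**3 - a**2 - 54a + 144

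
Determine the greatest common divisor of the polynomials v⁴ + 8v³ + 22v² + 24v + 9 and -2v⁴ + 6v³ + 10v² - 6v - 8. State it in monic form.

v² + 2v + 1

Euclidean algorithm in ℚ[v]:
  v⁴ + 8v³ + 22v² + 24v + 9 = (-1/2)(-2v⁴ + 6v³ + 10v² - 6v - 8) + (11v³ + 27v² + 21v + 5)
  -2v⁴ + 6v³ + 10v² - 6v - 8 = (-(2/11)v + 120/121)(11v³ + 27v² + 21v + 5) + (-(1568/121)v² - (3136/121)v - 1568/121)
  11v³ + 27v² + 21v + 5 = (-(1331/1568)v - 605/1568)(-(1568/121)v² - (3136/121)v - 1568/121) + (0)
Last nonzero remainder: -(1568/121)v² - (3136/121)v - 1568/121. Dividing through by -1568/121 gives the monic gcd v² + 2v + 1.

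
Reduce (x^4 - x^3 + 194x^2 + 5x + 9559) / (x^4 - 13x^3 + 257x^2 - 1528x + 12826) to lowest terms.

Apply the Euclidean algorithm:
  x^4 - x^3 + 194x^2 + 5x + 9559 = (x^4 - 13x^3 + 257x^2 - 1528x + 12826) + (12x^3 - 63x^2 + 1533x - 3267)
  x^4 - 13x^3 + 257x^2 - 1528x + 12826 = ((1/12)x - 31/48)(12x^3 - 63x^2 + 1533x - 3267) + ((1417/16)x^2 - (4251/16)x + 171457/16)
  12x^3 - 63x^2 + 1533x - 3267 = ((192/1417)x - 432/1417)((1417/16)x^2 - (4251/16)x + 171457/16) + (0)
Last nonzero remainder: (1417/16)x^2 - (4251/16)x + 171457/16. Dividing through by 1417/16 gives the monic gcd x^2 - 3x + 121.
Cancel x^2 - 3x + 121 from numerator and denominator to get the reduced form.

(x^2 + 2x + 79)/(x^2 - 10x + 106)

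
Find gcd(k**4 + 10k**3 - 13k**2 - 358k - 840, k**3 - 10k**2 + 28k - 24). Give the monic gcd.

By polynomial division,
  k**4 + 10k**3 - 13k**2 - 358k - 840 = (k + 20)(k**3 - 10k**2 + 28k - 24) + (159k**2 - 894k - 360)
  k**3 - 10k**2 + 28k - 24 = ((1/159)k - 232/8427)(159k**2 - 894k - 360) + ((15876/2809)k - 95256/2809)
  159k**2 - 894k - 360 = ((148877/5292)k + 14045/1323)((15876/2809)k - 95256/2809) + (0)
Last nonzero remainder: (15876/2809)k - 95256/2809. Dividing through by 15876/2809 gives the monic gcd k - 6.

k - 6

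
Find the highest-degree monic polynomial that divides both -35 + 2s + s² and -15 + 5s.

Repeated division with remainder:
  s² + 2s - 35 = ((1/5)s + 1)(5s - 15) + (-20)
  5s - 15 = (-(1/4)s + 3/4)(-20) + (0)
The last nonzero remainder is the constant -20, so the polynomials are coprime and gcd = 1.

1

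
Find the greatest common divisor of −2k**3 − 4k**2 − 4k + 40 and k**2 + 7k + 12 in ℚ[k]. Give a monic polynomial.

1

By polynomial division,
  −2k**3 − 4k**2 − 4k + 40 = (−2k + 10)(k**2 + 7k + 12) + (−50k − 80)
  k**2 + 7k + 12 = (−(1/50)k − 27/250)(−50k − 80) + (84/25)
  −50k − 80 = (−(625/42)k − 500/21)(84/25) + (0)
The last nonzero remainder is the constant 84/25, so the polynomials are coprime and gcd = 1.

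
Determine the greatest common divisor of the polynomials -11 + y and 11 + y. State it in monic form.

Apply the Euclidean algorithm:
  y - 11 = (y + 11) + (-22)
  y + 11 = (-(1/22)y - 1/2)(-22) + (0)
The last nonzero remainder is the constant -22, so the polynomials are coprime and gcd = 1.

1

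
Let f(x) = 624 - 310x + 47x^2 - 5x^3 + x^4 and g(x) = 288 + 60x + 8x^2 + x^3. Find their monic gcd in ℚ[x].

48 + 2x + x^2

Euclidean algorithm in ℚ[x]:
  x^4 - 5x^3 + 47x^2 - 310x + 624 = (x - 13)(x^3 + 8x^2 + 60x + 288) + (91x^2 + 182x + 4368)
  x^3 + 8x^2 + 60x + 288 = ((1/91)x + 6/91)(91x^2 + 182x + 4368) + (0)
Last nonzero remainder: 91x^2 + 182x + 4368. Dividing through by 91 gives the monic gcd x^2 + 2x + 48.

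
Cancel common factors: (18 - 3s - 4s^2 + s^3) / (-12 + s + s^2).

(-6 - s + s^2)/(4 + s)

By polynomial division,
  s^3 - 4s^2 - 3s + 18 = (s - 5)(s^2 + s - 12) + (14s - 42)
  s^2 + s - 12 = ((1/14)s + 2/7)(14s - 42) + (0)
Last nonzero remainder: 14s - 42. Dividing through by 14 gives the monic gcd s - 3.
Cancel s - 3 from numerator and denominator to get the reduced form.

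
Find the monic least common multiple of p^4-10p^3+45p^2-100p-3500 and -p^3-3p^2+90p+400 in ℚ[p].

Euclidean algorithm in ℚ[p]:
  p^4-10p^3+45p^2-100p-3500 = (-p+13)(-p^3-3p^2+90p+400) + (174p^2-870p-8700)
  -p^3-3p^2+90p+400 = (-(1/174)p-4/87)(174p^2-870p-8700) + (0)
Last nonzero remainder: 174p^2-870p-8700. Dividing through by 174 gives the monic gcd p^2-5p-50.
Then lcm(f, g) = f·g / gcd(f, g); expanding and making the result monic gives the answer.

p^5-2p^4-35p^3+260p^2-4300p-28000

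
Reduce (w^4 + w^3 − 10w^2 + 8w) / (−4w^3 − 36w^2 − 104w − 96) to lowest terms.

(−w^3 + 3w^2 − 2w)/(4w^2 + 20w + 24)

Apply the Euclidean algorithm:
  w^4 + w^3 − 10w^2 + 8w = (−(1/4)w + 2)(−4w^3 − 36w^2 − 104w − 96) + (36w^2 + 192w + 192)
  −4w^3 − 36w^2 − 104w − 96 = (−(1/9)w − 11/27)(36w^2 + 192w + 192) + (−(40/9)w − 160/9)
  36w^2 + 192w + 192 = (−(81/10)w − 54/5)(−(40/9)w − 160/9) + (0)
Last nonzero remainder: −(40/9)w − 160/9. Dividing through by −40/9 gives the monic gcd w + 4.
Cancel w + 4 from numerator and denominator to get the reduced form.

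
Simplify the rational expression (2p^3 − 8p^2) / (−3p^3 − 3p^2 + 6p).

(−2p^2 + 8p)/(3p^2 + 3p − 6)

Repeated division with remainder:
  2p^3 − 8p^2 = (−2/3)(−3p^3 − 3p^2 + 6p) + (−10p^2 + 4p)
  −3p^3 − 3p^2 + 6p = ((3/10)p + 21/50)(−10p^2 + 4p) + ((108/25)p)
  −10p^2 + 4p = (−(125/54)p + 25/27)((108/25)p) + (0)
Last nonzero remainder: (108/25)p. Dividing through by 108/25 gives the monic gcd p.
Cancel p from numerator and denominator to get the reduced form.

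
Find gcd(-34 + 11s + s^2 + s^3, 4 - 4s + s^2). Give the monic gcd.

-2 + s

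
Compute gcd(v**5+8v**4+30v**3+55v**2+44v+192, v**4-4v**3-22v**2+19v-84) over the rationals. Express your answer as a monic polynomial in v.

v**3+3v**2-v+12

Apply the Euclidean algorithm:
  v**5+8v**4+30v**3+55v**2+44v+192 = (v+12)(v**4-4v**3-22v**2+19v-84) + (100v**3+300v**2-100v+1200)
  v**4-4v**3-22v**2+19v-84 = ((1/100)v-7/100)(100v**3+300v**2-100v+1200) + (0)
Last nonzero remainder: 100v**3+300v**2-100v+1200. Dividing through by 100 gives the monic gcd v**3+3v**2-v+12.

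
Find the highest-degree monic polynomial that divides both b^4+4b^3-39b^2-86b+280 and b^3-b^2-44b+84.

Repeated division with remainder:
  b^4+4b^3-39b^2-86b+280 = (b+5)(b^3-b^2-44b+84) + (10b^2+50b-140)
  b^3-b^2-44b+84 = ((1/10)b-3/5)(10b^2+50b-140) + (0)
Last nonzero remainder: 10b^2+50b-140. Dividing through by 10 gives the monic gcd b^2+5b-14.

b^2+5b-14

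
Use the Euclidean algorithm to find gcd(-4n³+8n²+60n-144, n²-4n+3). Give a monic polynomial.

Euclidean algorithm in ℚ[n]:
  -4n³+8n²+60n-144 = (-4n-8)(n²-4n+3) + (40n-120)
  n²-4n+3 = ((1/40)n-1/40)(40n-120) + (0)
Last nonzero remainder: 40n-120. Dividing through by 40 gives the monic gcd n-3.

n-3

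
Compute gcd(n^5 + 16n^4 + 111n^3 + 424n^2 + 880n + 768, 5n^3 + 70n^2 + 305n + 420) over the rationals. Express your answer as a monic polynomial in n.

n^2 + 7n + 12

Apply the Euclidean algorithm:
  n^5 + 16n^4 + 111n^3 + 424n^2 + 880n + 768 = ((1/5)n^2 + (2/5)n + 22/5)(5n^3 + 70n^2 + 305n + 420) + (-90n^2 - 630n - 1080)
  5n^3 + 70n^2 + 305n + 420 = (-(1/18)n - 7/18)(-90n^2 - 630n - 1080) + (0)
Last nonzero remainder: -90n^2 - 630n - 1080. Dividing through by -90 gives the monic gcd n^2 + 7n + 12.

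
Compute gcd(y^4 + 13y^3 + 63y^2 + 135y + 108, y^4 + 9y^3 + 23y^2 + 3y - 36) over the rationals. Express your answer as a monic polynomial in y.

Apply the Euclidean algorithm:
  y^4 + 13y^3 + 63y^2 + 135y + 108 = (y^4 + 9y^3 + 23y^2 + 3y - 36) + (4y^3 + 40y^2 + 132y + 144)
  y^4 + 9y^3 + 23y^2 + 3y - 36 = ((1/4)y - 1/4)(4y^3 + 40y^2 + 132y + 144) + (0)
Last nonzero remainder: 4y^3 + 40y^2 + 132y + 144. Dividing through by 4 gives the monic gcd y^3 + 10y^2 + 33y + 36.

y^3 + 10y^2 + 33y + 36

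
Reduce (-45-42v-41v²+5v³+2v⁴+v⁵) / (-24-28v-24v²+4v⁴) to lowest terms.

(15+4v+v²)/(8+4v)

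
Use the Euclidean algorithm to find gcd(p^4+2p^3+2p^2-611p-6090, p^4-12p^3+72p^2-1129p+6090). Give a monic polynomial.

Euclidean algorithm in ℚ[p]:
  p^4+2p^3+2p^2-611p-6090 = (p^4-12p^3+72p^2-1129p+6090) + (14p^3-70p^2+518p-12180)
  p^4-12p^3+72p^2-1129p+6090 = ((1/14)p-1/2)(14p^3-70p^2+518p-12180) + (0)
Last nonzero remainder: 14p^3-70p^2+518p-12180. Dividing through by 14 gives the monic gcd p^3-5p^2+37p-870.

p^3-5p^2+37p-870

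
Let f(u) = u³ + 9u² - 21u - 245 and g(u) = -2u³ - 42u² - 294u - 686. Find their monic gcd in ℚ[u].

u² + 14u + 49

Euclidean algorithm in ℚ[u]:
  u³ + 9u² - 21u - 245 = (-1/2)(-2u³ - 42u² - 294u - 686) + (-12u² - 168u - 588)
  -2u³ - 42u² - 294u - 686 = ((1/6)u + 7/6)(-12u² - 168u - 588) + (0)
Last nonzero remainder: -12u² - 168u - 588. Dividing through by -12 gives the monic gcd u² + 14u + 49.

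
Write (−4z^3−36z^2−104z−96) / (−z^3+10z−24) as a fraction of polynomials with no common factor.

Apply the Euclidean algorithm:
  −4z^3−36z^2−104z−96 = (4)(−z^3+10z−24) + (−36z^2−144z)
  −z^3+10z−24 = ((1/36)z−1/9)(−36z^2−144z) + (−6z−24)
  −36z^2−144z = (6z)(−6z−24) + (0)
Last nonzero remainder: −6z−24. Dividing through by −6 gives the monic gcd z+4.
Cancel z+4 from numerator and denominator to get the reduced form.

(4z^2+20z+24)/(z^2−4z+6)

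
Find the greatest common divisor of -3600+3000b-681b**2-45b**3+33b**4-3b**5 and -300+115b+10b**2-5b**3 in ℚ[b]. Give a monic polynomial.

60-23b-2b**2+b**3

By polynomial division,
  -3b**5+33b**4-45b**3-681b**2+3000b-3600 = ((3/5)b**2-(27/5)b+12)(-5b**3+10b**2+115b-300) + (0)
Last nonzero remainder: -5b**3+10b**2+115b-300. Dividing through by -5 gives the monic gcd b**3-2b**2-23b+60.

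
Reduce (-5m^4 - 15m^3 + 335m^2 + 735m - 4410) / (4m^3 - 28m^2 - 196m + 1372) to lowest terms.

(-5m^2 - 15m + 90)/(4m - 28)

Repeated division with remainder:
  -5m^4 - 15m^3 + 335m^2 + 735m - 4410 = (-(5/4)m - 25/2)(4m^3 - 28m^2 - 196m + 1372) + (-260m^2 + 12740)
  4m^3 - 28m^2 - 196m + 1372 = (-(1/65)m + 7/65)(-260m^2 + 12740) + (0)
Last nonzero remainder: -260m^2 + 12740. Dividing through by -260 gives the monic gcd m^2 - 49.
Cancel m^2 - 49 from numerator and denominator to get the reduced form.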